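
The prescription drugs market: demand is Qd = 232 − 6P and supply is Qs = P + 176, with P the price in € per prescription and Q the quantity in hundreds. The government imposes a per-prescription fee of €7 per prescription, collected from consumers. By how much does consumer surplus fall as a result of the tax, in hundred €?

Consumer surplus falls by €181 hundred.

Without the tax, 232 − 6P = P + 176 gives 7P = 56, so P* = €8 and Q* = 184.
With the tax collected from consumers, demand (in seller-price terms) shifts: Qd = 232 − 6(P + 7).
New equilibrium: consumers pay €9, producers receive €2, Q = 178. (Wedge: Pb − Ps = 7.)
ΔCS is the trapezoid between Q = 178 and Q = 184 of height €1: ½ · (184 + 178) · 1 = €181.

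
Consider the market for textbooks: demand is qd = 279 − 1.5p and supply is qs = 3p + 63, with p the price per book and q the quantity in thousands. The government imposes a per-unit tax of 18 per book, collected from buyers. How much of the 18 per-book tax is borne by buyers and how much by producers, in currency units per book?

Before the tax: set 279 − 1.5p = 3p + 63 → p* = 48, q* = 207.
With the tax collected from buyers, demand (in seller-price terms) shifts: qd = 279 − 1.5(p + 18).
Solving gives q = 189 with buyers paying 60 and producers receiving 42 (the 18 wedge).
Burden on buyers: 12; on producers: 6. (They sum to 18.)

Buyers bear 12 per book; producers bear 6 per book.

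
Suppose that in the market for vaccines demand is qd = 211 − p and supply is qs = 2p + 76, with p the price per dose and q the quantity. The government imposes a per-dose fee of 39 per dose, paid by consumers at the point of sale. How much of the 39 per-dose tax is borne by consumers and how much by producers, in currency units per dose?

Consumers bear 26 per dose; producers bear 13 per dose.

Without the tax, 211 − p = 2p + 76 gives 3p = 135, so p* = 45 and q* = 166.
With the tax collected from consumers, demand (in seller-price terms) shifts: qd = 211 − (p + 39).
Solving gives q = 140 with consumers paying 71 and producers receiving 32 (the 39 wedge).
Burden on consumers: 26; on producers: 13. (They sum to 39.)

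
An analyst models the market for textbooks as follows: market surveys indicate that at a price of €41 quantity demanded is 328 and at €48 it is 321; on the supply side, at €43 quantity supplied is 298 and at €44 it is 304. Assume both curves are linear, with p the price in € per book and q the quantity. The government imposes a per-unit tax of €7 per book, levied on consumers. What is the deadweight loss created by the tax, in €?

Deadweight loss = €21.

Demand slope: (321 − 328)/(48 − 41) = -1, so qd = 369 − p.
Supply slope: (304 − 298)/(44 − 43) = 6, so qs = 6p + 40.
Before the tax: set 369 − p = 6p + 40 → p* = €47, q* = 322.
With the tax collected from consumers, demand (in seller-price terms) shifts: qd = 369 − (p + 7).
Solving gives q = 316 with consumers paying €53 and suppliers receiving €46 (the €7 wedge).
Quantity falls by |ΔQ| = |322 − 316| = 6.
DWL = ½ · t · |ΔQ| = ½ · 7 · 6 = €21.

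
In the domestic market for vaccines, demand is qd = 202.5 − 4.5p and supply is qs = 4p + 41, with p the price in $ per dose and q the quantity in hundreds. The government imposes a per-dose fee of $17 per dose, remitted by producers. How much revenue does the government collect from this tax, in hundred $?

Before the tax: set 202.5 − 4.5p = 4p + 41 → p* = $19, q* = 117.
With the tax collected from producers, supply shifts: qs = 4(p − 17) + 41.
New equilibrium: consumers pay $27, producers receive $10, q = 81. (Wedge: pb − ps = 17.)
Revenue = t · Q = 17 · 81 = $1377.

Tax revenue = $1377 hundred.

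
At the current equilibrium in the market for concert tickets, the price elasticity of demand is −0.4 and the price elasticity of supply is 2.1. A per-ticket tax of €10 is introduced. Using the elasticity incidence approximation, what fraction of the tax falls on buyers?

Incidence ratio: buyers' share ≈ εs / (εs + |εd|) = 2.1 / (2.1 + 0.4) = 0.84.
Supply is the more elastic side, so buyers bear the larger share.

Buyers' share ≈ 0.84.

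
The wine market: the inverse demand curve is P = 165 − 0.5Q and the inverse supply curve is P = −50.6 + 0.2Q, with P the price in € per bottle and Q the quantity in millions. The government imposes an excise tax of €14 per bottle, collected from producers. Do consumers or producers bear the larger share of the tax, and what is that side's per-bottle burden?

Consumers bear the larger share: €10 per bottle.

Inverting to Q(P) form: Qd = 330 − 2P; Qs = 5P + 253.
Before the tax: set 330 − 2P = 5P + 253 → P* = €11, Q* = 308.
With the tax collected from producers, supply shifts: Qs = 5(P − 14) + 253.
New equilibrium: consumers pay €21, producers receive €7, Q = 288. (Wedge: Pb − Ps = 14.)
Per-bottle burden: consumers €10, producers €4.
Consumers take the larger share because demand is less price-elastic here (demand slope 2 vs supply slope 5).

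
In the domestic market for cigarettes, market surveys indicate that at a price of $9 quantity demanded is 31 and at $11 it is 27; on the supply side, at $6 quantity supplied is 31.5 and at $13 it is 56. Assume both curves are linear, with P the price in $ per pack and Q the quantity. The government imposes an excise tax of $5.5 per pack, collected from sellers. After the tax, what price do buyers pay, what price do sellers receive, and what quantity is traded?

Demand slope: (27 − 31)/(11 − 9) = -2, so Qd = 49 − 2P.
Supply slope: (56 − 31.5)/(13 − 6) = 3.5, so Qs = 3.5P + 10.5.
Without the tax, 49 − 2P = 3.5P + 10.5 gives 5.5P = 38.5, so P* = $7 and Q* = 35.
With the tax collected from sellers, supply shifts: Qs = 3.5(P − 5.5) + 10.5.
Solving gives Q = 28 with buyers paying $10.5 and sellers receiving $5 (the $5.5 wedge).
The less price-elastic side of the market bears the larger share of a per-unit tax.

Buyers pay $10.5; sellers receive $5; quantity = 28.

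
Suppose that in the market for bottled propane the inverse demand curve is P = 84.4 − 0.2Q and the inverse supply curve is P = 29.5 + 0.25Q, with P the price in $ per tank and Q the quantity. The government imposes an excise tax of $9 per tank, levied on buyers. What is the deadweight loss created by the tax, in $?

Deadweight loss = $90.

Inverting to Q(P) form: Qd = 422 − 5P; Qs = 4P − 118.
Before the tax: set 422 − 5P = 4P − 118 → P* = $60, Q* = 122.
With the tax collected from buyers, demand (in seller-price terms) shifts: Qd = 422 − 5(P + 9).
New equilibrium: buyers pay $64, sellers receive $55, Q = 102. (Wedge: Pb − Ps = 9.)
Quantity falls by |ΔQ| = |122 − 102| = 20.
DWL = ½ · t · |ΔQ| = ½ · 9 · 20 = $90.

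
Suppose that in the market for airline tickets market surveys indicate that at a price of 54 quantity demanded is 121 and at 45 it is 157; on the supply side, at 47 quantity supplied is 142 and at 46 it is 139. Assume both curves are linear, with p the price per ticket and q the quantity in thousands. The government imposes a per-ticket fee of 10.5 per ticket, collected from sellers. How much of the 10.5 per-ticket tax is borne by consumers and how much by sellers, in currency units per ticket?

Demand slope: (157 − 121)/(45 − 54) = -4, so qd = 337 − 4p.
Supply slope: (139 − 142)/(46 − 47) = 3, so qs = 3p + 1.
Without the tax, 337 − 4p = 3p + 1 gives 7p = 336, so p* = 48 and q* = 145.
With the tax collected from sellers, supply shifts: qs = 3(p − 10.5) + 1.
Solving gives q = 127 with consumers paying 52.5 and sellers receiving 42 (the 10.5 wedge).
Burden on consumers: 4.5; on sellers: 6. (They sum to 10.5.)
The less price-elastic side of the market bears the larger share of a per-unit tax.

Consumers bear 4.5 per ticket; sellers bear 6 per ticket.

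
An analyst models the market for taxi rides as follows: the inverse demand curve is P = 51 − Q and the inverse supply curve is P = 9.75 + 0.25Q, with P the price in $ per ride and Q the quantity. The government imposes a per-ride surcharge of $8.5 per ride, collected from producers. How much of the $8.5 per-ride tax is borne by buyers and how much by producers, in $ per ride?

Buyers bear $6.8 per ride; producers bear $1.7 per ride.

Inverting to Q(P) form: Qd = 51 − P; Qs = 4P − 39.
Without the tax, 51 − P = 4P − 39 gives 5P = 90, so P* = $18 and Q* = 33.
With the tax collected from producers, supply shifts: Qs = 4(P − 8.5) − 39.
Solving gives Q = 26.2 with buyers paying $24.8 and producers receiving $16.3 (the $8.5 wedge).
Burden on buyers: $6.8; on producers: $1.7. (They sum to $8.5.)
The less price-elastic side of the market bears the larger share of a per-unit tax.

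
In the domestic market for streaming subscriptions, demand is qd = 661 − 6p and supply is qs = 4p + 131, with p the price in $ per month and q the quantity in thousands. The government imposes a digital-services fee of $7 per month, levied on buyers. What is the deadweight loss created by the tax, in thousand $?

Without the tax, 661 − 6p = 4p + 131 gives 10p = 530, so p* = $53 and q* = 343.
With the tax collected from buyers, demand (in seller-price terms) shifts: qd = 661 − 6(p + 7).
Solving gives q = 326.2 with buyers paying $55.8 and suppliers receiving $48.8 (the $7 wedge).
Quantity falls by |ΔQ| = |343 − 326.2| = 16.8.
DWL = ½ · t · |ΔQ| = ½ · 7 · 16.8 = $58.8.

Deadweight loss = $58.8 thousand.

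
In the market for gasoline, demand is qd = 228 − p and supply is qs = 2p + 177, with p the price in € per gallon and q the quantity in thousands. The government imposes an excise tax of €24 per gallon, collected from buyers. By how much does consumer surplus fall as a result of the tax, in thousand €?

Consumer surplus falls by €3248 thousand.

Without the tax, 228 − p = 2p + 177 gives 3p = 51, so p* = €17 and q* = 211.
With the tax collected from buyers, demand (in seller-price terms) shifts: qd = 228 − (p + 24).
New equilibrium: buyers pay €33, sellers receive €9, q = 195. (Wedge: pb − ps = 24.)
ΔCS is the trapezoid between Q = 195 and Q = 211 of height €16: ½ · (211 + 195) · 16 = €3248.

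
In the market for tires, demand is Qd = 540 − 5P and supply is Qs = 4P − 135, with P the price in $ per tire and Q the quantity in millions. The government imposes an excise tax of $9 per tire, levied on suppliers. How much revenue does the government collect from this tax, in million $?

Without the tax, 540 − 5P = 4P − 135 gives 9P = 675, so P* = $75 and Q* = 165.
With the tax collected from suppliers, supply shifts: Qs = 4(P − 9) − 135.
New equilibrium: buyers pay $79, suppliers receive $70, Q = 145. (Wedge: Pb − Ps = 9.)
Revenue = t · Q = 9 · 145 = $1305.

Tax revenue = $1305 million.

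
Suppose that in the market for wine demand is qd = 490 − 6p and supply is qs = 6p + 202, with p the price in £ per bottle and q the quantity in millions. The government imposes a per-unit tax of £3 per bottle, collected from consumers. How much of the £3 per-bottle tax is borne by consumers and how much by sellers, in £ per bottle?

Consumers bear £1.5 per bottle; sellers bear £1.5 per bottle.

Before the tax: set 490 − 6p = 6p + 202 → p* = £24, q* = 346.
With the tax collected from consumers, demand (in seller-price terms) shifts: qd = 490 − 6(p + 3).
Solving gives q = 337 with consumers paying £25.5 and sellers receiving £22.5 (the £3 wedge).
Burden on consumers: £1.5; on sellers: £1.5. (They sum to £3.)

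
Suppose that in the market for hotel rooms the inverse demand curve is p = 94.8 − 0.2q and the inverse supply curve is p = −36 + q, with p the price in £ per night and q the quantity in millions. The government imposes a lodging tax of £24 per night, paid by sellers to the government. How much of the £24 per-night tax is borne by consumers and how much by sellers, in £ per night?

Consumers bear £4 per night; sellers bear £20 per night.

Inverting to q(p) form: qd = 474 − 5p; qs = p + 36.
Before the tax: set 474 − 5p = p + 36 → p* = £73, q* = 109.
With the tax collected from sellers, supply shifts: qs = (p − 24) + 36.
Solving gives q = 89 with consumers paying £77 and sellers receiving £53 (the £24 wedge).
Burden on consumers: £4; on sellers: £20. (They sum to £24.)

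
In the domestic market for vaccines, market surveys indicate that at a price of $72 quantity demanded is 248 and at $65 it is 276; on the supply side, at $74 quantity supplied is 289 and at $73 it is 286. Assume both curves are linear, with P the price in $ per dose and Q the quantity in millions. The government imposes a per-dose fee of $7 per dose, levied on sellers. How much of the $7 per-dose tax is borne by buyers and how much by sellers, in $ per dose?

Demand slope: (276 − 248)/(65 − 72) = -4, so Qd = 536 − 4P.
Supply slope: (286 − 289)/(73 − 74) = 3, so Qs = 3P + 67.
Before the tax: set 536 − 4P = 3P + 67 → P* = $67, Q* = 268.
With the tax collected from sellers, supply shifts: Qs = 3(P − 7) + 67.
Solving gives Q = 256 with buyers paying $70 and sellers receiving $63 (the $7 wedge).
Burden on buyers: $3; on sellers: $4. (They sum to $7.)

Buyers bear $3 per dose; sellers bear $4 per dose.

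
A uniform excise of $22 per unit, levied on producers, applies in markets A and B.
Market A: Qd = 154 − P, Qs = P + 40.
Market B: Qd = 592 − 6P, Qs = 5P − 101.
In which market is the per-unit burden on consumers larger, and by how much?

Market A, by $1.

Market A: pre-tax P* = $57, Q* = 97; post-tax Q = 86; per-unit burden on consumers = $11.
Market B: pre-tax P* = $63, Q* = 214; post-tax Q = 154; per-unit burden on consumers = $10.
Difference: $11 vs $10 → market A is larger by $1.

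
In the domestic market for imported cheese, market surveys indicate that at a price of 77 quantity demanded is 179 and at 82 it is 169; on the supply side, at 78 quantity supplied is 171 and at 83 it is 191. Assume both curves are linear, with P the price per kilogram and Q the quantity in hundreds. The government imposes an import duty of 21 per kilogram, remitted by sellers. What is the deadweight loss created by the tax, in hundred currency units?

Deadweight loss = 294 hundred.

Demand slope: (169 − 179)/(82 − 77) = -2, so Qd = 333 − 2P.
Supply slope: (191 − 171)/(83 − 78) = 4, so Qs = 4P − 141.
Before the tax: set 333 − 2P = 4P − 141 → P* = 79, Q* = 175.
With the tax collected from sellers, supply shifts: Qs = 4(P − 21) − 141.
Solving gives Q = 147 with consumers paying 93 and sellers receiving 72 (the 21 wedge).
Quantity falls by |ΔQ| = |175 − 147| = 28.
DWL = ½ · t · |ΔQ| = ½ · 21 · 28 = 294.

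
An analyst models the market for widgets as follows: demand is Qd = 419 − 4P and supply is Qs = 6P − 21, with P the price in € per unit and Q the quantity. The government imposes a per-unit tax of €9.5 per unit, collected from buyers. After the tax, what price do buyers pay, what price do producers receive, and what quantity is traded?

Buyers pay €49.7; producers receive €40.2; quantity = 220.2.

Without the tax, 419 − 4P = 6P − 21 gives 10P = 440, so P* = €44 and Q* = 243.
With the tax collected from buyers, demand (in seller-price terms) shifts: Qd = 419 − 4(P + 9.5).
New equilibrium: buyers pay €49.7, producers receive €40.2, Q = 220.2. (Wedge: Pb − Ps = 9.5.)
The less price-elastic side of the market bears the larger share of a per-unit tax.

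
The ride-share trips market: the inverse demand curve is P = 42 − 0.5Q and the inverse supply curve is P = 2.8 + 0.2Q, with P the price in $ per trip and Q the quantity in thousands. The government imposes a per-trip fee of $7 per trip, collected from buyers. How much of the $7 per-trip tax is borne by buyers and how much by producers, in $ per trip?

Buyers bear $5 per trip; producers bear $2 per trip.

Inverting to Q(P) form: Qd = 84 − 2P; Qs = 5P − 14.
Without the tax, 84 − 2P = 5P − 14 gives 7P = 98, so P* = $14 and Q* = 56.
With the tax collected from buyers, demand (in seller-price terms) shifts: Qd = 84 − 2(P + 7).
Solving gives Q = 46 with buyers paying $19 and producers receiving $12 (the $7 wedge).
Burden on buyers: $5; on producers: $2. (They sum to $7.)
The less price-elastic side of the market bears the larger share of a per-unit tax.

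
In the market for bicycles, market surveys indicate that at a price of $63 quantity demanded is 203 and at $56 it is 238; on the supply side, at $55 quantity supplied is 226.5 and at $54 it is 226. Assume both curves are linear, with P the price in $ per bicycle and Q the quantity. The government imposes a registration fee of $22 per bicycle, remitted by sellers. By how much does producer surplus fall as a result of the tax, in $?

Demand slope: (238 − 203)/(56 − 63) = -5, so Qd = 518 − 5P.
Supply slope: (226 − 226.5)/(54 − 55) = 0.5, so Qs = 0.5P + 199.
Before the tax: set 518 − 5P = 0.5P + 199 → P* = $58, Q* = 228.
With the tax collected from sellers, supply shifts: Qs = 0.5(P − 22) + 199.
New equilibrium: consumers pay $60, sellers receive $38, Q = 218. (Wedge: Pb − Ps = 22.)
ΔPS is the trapezoid between Q = 218 and Q = 228 of height $20: ½ · (228 + 218) · 20 = $4460.

Producer surplus falls by $4460.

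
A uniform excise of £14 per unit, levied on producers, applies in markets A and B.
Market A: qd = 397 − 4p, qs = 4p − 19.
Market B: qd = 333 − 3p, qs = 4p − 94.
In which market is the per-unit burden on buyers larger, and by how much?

Market B, by £1.

Market A: pre-tax p* = £52, q* = 189; post-tax q = 161; per-unit burden on buyers = £7.
Market B: pre-tax p* = £61, q* = 150; post-tax q = 126; per-unit burden on buyers = £8.
Difference: £7 vs £8 → market B is larger by £1.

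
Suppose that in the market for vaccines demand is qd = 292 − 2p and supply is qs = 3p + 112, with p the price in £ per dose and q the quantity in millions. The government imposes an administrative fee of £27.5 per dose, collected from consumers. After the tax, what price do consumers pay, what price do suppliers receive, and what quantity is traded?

Consumers pay £52.5; suppliers receive £25; quantity = 187.

Without the tax, 292 − 2p = 3p + 112 gives 5p = 180, so p* = £36 and q* = 220.
With the tax collected from consumers, demand (in seller-price terms) shifts: qd = 292 − 2(p + 27.5).
New equilibrium: consumers pay £52.5, suppliers receive £25, q = 187. (Wedge: pb − ps = 27.5.)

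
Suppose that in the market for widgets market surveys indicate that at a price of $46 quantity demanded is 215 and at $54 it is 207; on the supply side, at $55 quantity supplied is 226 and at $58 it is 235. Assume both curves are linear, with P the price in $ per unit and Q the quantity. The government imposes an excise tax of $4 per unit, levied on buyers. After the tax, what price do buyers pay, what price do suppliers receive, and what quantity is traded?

Demand slope: (207 − 215)/(54 − 46) = -1, so Qd = 261 − P.
Supply slope: (235 − 226)/(58 − 55) = 3, so Qs = 3P + 61.
Before the tax: set 261 − P = 3P + 61 → P* = $50, Q* = 211.
With the tax collected from buyers, demand (in seller-price terms) shifts: Qd = 261 − (P + 4).
Solving gives Q = 208 with buyers paying $53 and suppliers receiving $49 (the $4 wedge).

Buyers pay $53; suppliers receive $49; quantity = 208.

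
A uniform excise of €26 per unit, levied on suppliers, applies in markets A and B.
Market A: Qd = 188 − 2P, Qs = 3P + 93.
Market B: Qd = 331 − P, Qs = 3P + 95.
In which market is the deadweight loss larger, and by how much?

Market A, by €152.1.

Market A: pre-tax P* = €19, Q* = 150; post-tax Q = 118.8; deadweight loss = €405.6.
Market B: pre-tax P* = €59, Q* = 272; post-tax Q = 252.5; deadweight loss = €253.5.
Difference: €405.6 vs €253.5 → market A is larger by €152.1.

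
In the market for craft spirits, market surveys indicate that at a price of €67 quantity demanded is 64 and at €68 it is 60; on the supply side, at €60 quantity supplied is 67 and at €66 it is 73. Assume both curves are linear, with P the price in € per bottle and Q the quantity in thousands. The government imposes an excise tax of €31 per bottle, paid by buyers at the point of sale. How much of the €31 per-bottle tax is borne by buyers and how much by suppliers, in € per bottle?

Demand slope: (60 − 64)/(68 − 67) = -4, so Qd = 332 − 4P.
Supply slope: (73 − 67)/(66 − 60) = 1, so Qs = P + 7.
Without the tax, 332 − 4P = P + 7 gives 5P = 325, so P* = €65 and Q* = 72.
With the tax collected from buyers, demand (in seller-price terms) shifts: Qd = 332 − 4(P + 31).
New equilibrium: buyers pay €71.2, suppliers receive €40.2, Q = 47.2. (Wedge: Pb − Ps = 31.)
Burden on buyers: €6.2; on suppliers: €24.8. (They sum to €31.)

Buyers bear €6.2 per bottle; suppliers bear €24.8 per bottle.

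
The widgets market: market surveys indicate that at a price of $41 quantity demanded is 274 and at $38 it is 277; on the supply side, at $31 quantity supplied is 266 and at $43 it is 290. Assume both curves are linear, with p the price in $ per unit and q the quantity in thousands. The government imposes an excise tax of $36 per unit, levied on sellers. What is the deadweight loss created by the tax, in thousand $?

Demand slope: (277 − 274)/(38 − 41) = -1, so qd = 315 − p.
Supply slope: (290 − 266)/(43 − 31) = 2, so qs = 2p + 204.
Before the tax: set 315 − p = 2p + 204 → p* = $37, q* = 278.
With the tax collected from sellers, supply shifts: qs = 2(p − 36) + 204.
Solving gives q = 254 with buyers paying $61 and sellers receiving $25 (the $36 wedge).
Quantity falls by |ΔQ| = |278 − 254| = 24.
DWL = ½ · t · |ΔQ| = ½ · 36 · 24 = $432.

Deadweight loss = $432 thousand.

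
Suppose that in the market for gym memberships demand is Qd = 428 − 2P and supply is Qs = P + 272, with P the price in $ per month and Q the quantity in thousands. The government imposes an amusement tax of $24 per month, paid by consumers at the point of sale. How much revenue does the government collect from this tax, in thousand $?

Before the tax: set 428 − 2P = P + 272 → P* = $52, Q* = 324.
With the tax collected from consumers, demand (in seller-price terms) shifts: Qd = 428 − 2(P + 24).
Solving gives Q = 308 with consumers paying $60 and suppliers receiving $36 (the $24 wedge).
Revenue = t · Q = 24 · 308 = $7392.

Tax revenue = $7392 thousand.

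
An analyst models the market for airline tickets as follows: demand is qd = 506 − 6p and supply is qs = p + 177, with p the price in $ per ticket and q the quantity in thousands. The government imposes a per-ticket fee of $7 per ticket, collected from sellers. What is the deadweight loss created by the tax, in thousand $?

Without the tax, 506 − 6p = p + 177 gives 7p = 329, so p* = $47 and q* = 224.
With the tax collected from sellers, supply shifts: qs = (p − 7) + 177.
New equilibrium: buyers pay $48, sellers receive $41, q = 218. (Wedge: pb − ps = 7.)
Quantity falls by |ΔQ| = |224 − 218| = 6.
DWL = ½ · t · |ΔQ| = ½ · 7 · 6 = $21.

Deadweight loss = $21 thousand.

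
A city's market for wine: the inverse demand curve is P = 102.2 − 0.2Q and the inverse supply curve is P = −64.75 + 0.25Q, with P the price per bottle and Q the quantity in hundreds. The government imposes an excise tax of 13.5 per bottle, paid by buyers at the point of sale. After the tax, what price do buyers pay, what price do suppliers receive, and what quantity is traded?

Buyers pay 34; suppliers receive 20.5; quantity = 341.

Rewrite in direct form: Qd = 511 − 5P and Qs = 4P + 259.
Before the tax: set 511 − 5P = 4P + 259 → P* = 28, Q* = 371.
With the tax collected from buyers, demand (in seller-price terms) shifts: Qd = 511 − 5(P + 13.5).
Solving gives Q = 341 with buyers paying 34 and suppliers receiving 20.5 (the 13.5 wedge).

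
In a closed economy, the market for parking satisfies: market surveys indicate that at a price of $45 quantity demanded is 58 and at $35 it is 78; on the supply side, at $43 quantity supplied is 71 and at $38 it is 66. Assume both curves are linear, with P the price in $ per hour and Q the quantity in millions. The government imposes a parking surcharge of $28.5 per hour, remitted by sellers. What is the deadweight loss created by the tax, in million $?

Deadweight loss = $270.75 million.

Demand slope: (78 − 58)/(35 − 45) = -2, so Qd = 148 − 2P.
Supply slope: (66 − 71)/(38 − 43) = 1, so Qs = P + 28.
Before the tax: set 148 − 2P = P + 28 → P* = $40, Q* = 68.
With the tax collected from sellers, supply shifts: Qs = (P − 28.5) + 28.
Solving gives Q = 49 with consumers paying $49.5 and sellers receiving $21 (the $28.5 wedge).
Quantity falls by |ΔQ| = |68 − 49| = 19.
DWL = ½ · t · |ΔQ| = ½ · 28.5 · 19 = $270.75.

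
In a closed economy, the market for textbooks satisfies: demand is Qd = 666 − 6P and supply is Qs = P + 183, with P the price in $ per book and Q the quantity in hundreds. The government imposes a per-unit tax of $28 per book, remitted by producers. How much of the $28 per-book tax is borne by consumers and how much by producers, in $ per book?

Consumers bear $4 per book; producers bear $24 per book.

Without the tax, 666 − 6P = P + 183 gives 7P = 483, so P* = $69 and Q* = 252.
With the tax collected from producers, supply shifts: Qs = (P − 28) + 183.
New equilibrium: consumers pay $73, producers receive $45, Q = 228. (Wedge: Pb − Ps = 28.)
Burden on consumers: $4; on producers: $24. (They sum to $28.)
The less price-elastic side of the market bears the larger share of a per-unit tax.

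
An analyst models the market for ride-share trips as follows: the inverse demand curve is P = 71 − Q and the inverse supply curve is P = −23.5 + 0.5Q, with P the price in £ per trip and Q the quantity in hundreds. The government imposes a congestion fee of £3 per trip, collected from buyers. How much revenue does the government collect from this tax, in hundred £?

Inverting to Q(P) form: Qd = 71 − P; Qs = 2P + 47.
Without the tax, 71 − P = 2P + 47 gives 3P = 24, so P* = £8 and Q* = 63.
With the tax collected from buyers, demand (in seller-price terms) shifts: Qd = 71 − (P + 3).
Solving gives Q = 61 with buyers paying £10 and suppliers receiving £7 (the £3 wedge).
Revenue = t · Q = 3 · 61 = £183.

Tax revenue = £183 hundred.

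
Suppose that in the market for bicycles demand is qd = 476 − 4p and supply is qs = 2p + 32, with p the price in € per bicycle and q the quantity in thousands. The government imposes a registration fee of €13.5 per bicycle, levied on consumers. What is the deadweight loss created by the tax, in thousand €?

Without the tax, 476 − 4p = 2p + 32 gives 6p = 444, so p* = €74 and q* = 180.
With the tax collected from consumers, demand (in seller-price terms) shifts: qd = 476 − 4(p + 13.5).
New equilibrium: consumers pay €78.5, suppliers receive €65, q = 162. (Wedge: pb − ps = 13.5.)
Quantity falls by |ΔQ| = |180 − 162| = 18.
DWL = ½ · t · |ΔQ| = ½ · 13.5 · 18 = €121.5.

Deadweight loss = €121.5 thousand.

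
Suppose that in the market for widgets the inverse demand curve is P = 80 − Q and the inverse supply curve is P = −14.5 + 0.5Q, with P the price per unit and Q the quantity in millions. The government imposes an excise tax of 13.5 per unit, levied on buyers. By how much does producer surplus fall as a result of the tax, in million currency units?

Inverting to Q(P) form: Qd = 80 − P; Qs = 2P + 29.
Without the tax, 80 − P = 2P + 29 gives 3P = 51, so P* = 17 and Q* = 63.
With the tax collected from buyers, demand (in seller-price terms) shifts: Qd = 80 − (P + 13.5).
Solving gives Q = 54 with buyers paying 26 and suppliers receiving 12.5 (the 13.5 wedge).
ΔPS is the trapezoid between Q = 54 and Q = 63 of height 4.5: ½ · (63 + 54) · 4.5 = 263.25.

Producer surplus falls by 263.25 million.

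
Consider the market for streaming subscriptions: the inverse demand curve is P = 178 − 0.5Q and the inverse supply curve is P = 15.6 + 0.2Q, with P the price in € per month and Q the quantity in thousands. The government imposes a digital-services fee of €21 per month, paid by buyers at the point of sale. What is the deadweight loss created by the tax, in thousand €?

Deadweight loss = €315 thousand.

Inverting to Q(P) form: Qd = 356 − 2P; Qs = 5P − 78.
Before the tax: set 356 − 2P = 5P − 78 → P* = €62, Q* = 232.
With the tax collected from buyers, demand (in seller-price terms) shifts: Qd = 356 − 2(P + 21).
New equilibrium: buyers pay €77, sellers receive €56, Q = 202. (Wedge: Pb − Ps = 21.)
Quantity falls by |ΔQ| = |232 − 202| = 30.
DWL = ½ · t · |ΔQ| = ½ · 21 · 30 = €315.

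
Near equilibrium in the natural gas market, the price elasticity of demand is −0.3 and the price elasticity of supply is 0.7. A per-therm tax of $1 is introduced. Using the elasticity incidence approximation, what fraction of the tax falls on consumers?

Incidence ratio: consumers' share ≈ εs / (εs + |εd|) = 0.7 / (0.7 + 0.3) = 0.7.
Supply is the more elastic side, so consumers bear the larger share.

Consumers' share ≈ 0.7.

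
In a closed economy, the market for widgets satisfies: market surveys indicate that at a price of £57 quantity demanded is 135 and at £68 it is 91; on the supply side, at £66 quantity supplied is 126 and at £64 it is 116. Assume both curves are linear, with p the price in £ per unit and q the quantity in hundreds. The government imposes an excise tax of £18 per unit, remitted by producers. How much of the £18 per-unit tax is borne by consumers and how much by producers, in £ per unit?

Consumers bear £10 per unit; producers bear £8 per unit.

Demand slope: (91 − 135)/(68 − 57) = -4, so qd = 363 − 4p.
Supply slope: (116 − 126)/(64 − 66) = 5, so qs = 5p − 204.
Without the tax, 363 − 4p = 5p − 204 gives 9p = 567, so p* = £63 and q* = 111.
With the tax collected from producers, supply shifts: qs = 5(p − 18) − 204.
Solving gives q = 71 with consumers paying £73 and producers receiving £55 (the £18 wedge).
Burden on consumers: £10; on producers: £8. (They sum to £18.)
The less price-elastic side of the market bears the larger share of a per-unit tax.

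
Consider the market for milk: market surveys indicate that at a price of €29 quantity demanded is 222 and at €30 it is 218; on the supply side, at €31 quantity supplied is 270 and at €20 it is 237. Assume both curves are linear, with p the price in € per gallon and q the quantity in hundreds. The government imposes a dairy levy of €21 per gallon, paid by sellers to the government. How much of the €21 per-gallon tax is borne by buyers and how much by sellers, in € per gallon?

Buyers bear €9 per gallon; sellers bear €12 per gallon.

Demand slope: (218 − 222)/(30 − 29) = -4, so qd = 338 − 4p.
Supply slope: (237 − 270)/(20 − 31) = 3, so qs = 3p + 177.
Before the tax: set 338 − 4p = 3p + 177 → p* = €23, q* = 246.
With the tax collected from sellers, supply shifts: qs = 3(p − 21) + 177.
New equilibrium: buyers pay €32, sellers receive €11, q = 210. (Wedge: pb − ps = 21.)
Burden on buyers: €9; on sellers: €12. (They sum to €21.)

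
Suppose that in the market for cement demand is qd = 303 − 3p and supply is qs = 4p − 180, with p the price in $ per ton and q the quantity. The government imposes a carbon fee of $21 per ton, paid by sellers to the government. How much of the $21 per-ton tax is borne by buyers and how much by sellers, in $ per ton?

Buyers bear $12 per ton; sellers bear $9 per ton.

Without the tax, 303 − 3p = 4p − 180 gives 7p = 483, so p* = $69 and q* = 96.
With the tax collected from sellers, supply shifts: qs = 4(p − 21) − 180.
Solving gives q = 60 with buyers paying $81 and sellers receiving $60 (the $21 wedge).
Burden on buyers: $12; on sellers: $9. (They sum to $21.)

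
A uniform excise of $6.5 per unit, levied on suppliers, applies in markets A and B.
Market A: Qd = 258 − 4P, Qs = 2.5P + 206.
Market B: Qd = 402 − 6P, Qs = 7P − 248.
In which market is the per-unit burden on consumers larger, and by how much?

Market B, by $1.

Market A: pre-tax P* = $8, Q* = 226; post-tax Q = 216; per-unit burden on consumers = $2.5.
Market B: pre-tax P* = $50, Q* = 102; post-tax Q = 81; per-unit burden on consumers = $3.5.
Difference: $2.5 vs $3.5 → market B is larger by $1.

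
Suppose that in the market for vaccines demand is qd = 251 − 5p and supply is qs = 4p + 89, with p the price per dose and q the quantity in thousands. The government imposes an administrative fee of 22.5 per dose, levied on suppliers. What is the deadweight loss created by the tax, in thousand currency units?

Deadweight loss = 562.5 thousand.

Before the tax: set 251 − 5p = 4p + 89 → p* = 18, q* = 161.
With the tax collected from suppliers, supply shifts: qs = 4(p − 22.5) + 89.
New equilibrium: consumers pay 28, suppliers receive 5.5, q = 111. (Wedge: pb − ps = 22.5.)
Quantity falls by |ΔQ| = |161 − 111| = 50.
DWL = ½ · t · |ΔQ| = ½ · 22.5 · 50 = 562.5.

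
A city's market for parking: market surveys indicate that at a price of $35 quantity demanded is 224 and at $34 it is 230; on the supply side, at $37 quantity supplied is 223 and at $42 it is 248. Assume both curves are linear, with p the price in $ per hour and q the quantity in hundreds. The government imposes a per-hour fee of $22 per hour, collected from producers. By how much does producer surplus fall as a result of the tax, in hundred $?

Producer surplus falls by $2256 hundred.

Demand slope: (230 − 224)/(34 − 35) = -6, so qd = 434 − 6p.
Supply slope: (248 − 223)/(42 − 37) = 5, so qs = 5p + 38.
Before the tax: set 434 − 6p = 5p + 38 → p* = $36, q* = 218.
With the tax collected from producers, supply shifts: qs = 5(p − 22) + 38.
New equilibrium: buyers pay $46, producers receive $24, q = 158. (Wedge: pb − ps = 22.)
ΔPS is the trapezoid between Q = 158 and Q = 218 of height $12: ½ · (218 + 158) · 12 = $2256.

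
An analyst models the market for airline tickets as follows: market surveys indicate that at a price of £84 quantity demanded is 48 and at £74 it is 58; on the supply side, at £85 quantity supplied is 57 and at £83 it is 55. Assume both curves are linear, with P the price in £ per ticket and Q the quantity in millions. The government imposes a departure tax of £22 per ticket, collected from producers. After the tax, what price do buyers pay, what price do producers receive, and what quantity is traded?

Buyers pay £91; producers receive £69; quantity = 41.

Demand slope: (58 − 48)/(74 − 84) = -1, so Qd = 132 − P.
Supply slope: (55 − 57)/(83 − 85) = 1, so Qs = P − 28.
Before the tax: set 132 − P = P − 28 → P* = £80, Q* = 52.
With the tax collected from producers, supply shifts: Qs = (P − 22) − 28.
Solving gives Q = 41 with buyers paying £91 and producers receiving £69 (the £22 wedge).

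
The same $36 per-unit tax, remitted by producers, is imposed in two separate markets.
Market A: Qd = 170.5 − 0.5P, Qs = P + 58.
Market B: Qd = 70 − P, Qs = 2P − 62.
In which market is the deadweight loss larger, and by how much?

Market B, by $216.

Market A: pre-tax P* = $75, Q* = 133; post-tax Q = 121; deadweight loss = $216.
Market B: pre-tax P* = $44, Q* = 26; post-tax Q = 2; deadweight loss = $432.
Difference: $216 vs $432 → market B is larger by $216.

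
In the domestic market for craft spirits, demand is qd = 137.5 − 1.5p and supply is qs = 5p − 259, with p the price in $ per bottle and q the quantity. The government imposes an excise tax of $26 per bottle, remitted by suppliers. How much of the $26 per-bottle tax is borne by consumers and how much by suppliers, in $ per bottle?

Without the tax, 137.5 − 1.5p = 5p − 259 gives 6.5p = 396.5, so p* = $61 and q* = 46.
With the tax collected from suppliers, supply shifts: qs = 5(p − 26) − 259.
New equilibrium: consumers pay $81, suppliers receive $55, q = 16. (Wedge: pb − ps = 26.)
Burden on consumers: $20; on suppliers: $6. (They sum to $26.)

Consumers bear $20 per bottle; suppliers bear $6 per bottle.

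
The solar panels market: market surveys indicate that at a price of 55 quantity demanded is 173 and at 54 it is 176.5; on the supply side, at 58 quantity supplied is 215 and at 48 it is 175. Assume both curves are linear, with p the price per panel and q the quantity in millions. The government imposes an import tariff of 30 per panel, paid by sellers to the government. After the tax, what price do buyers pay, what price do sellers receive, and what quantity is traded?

Demand slope: (176.5 − 173)/(54 − 55) = -3.5, so qd = 365.5 − 3.5p.
Supply slope: (175 − 215)/(48 − 58) = 4, so qs = 4p − 17.
Without the tax, 365.5 − 3.5p = 4p − 17 gives 7.5p = 382.5, so p* = 51 and q* = 187.
With the tax collected from sellers, supply shifts: qs = 4(p − 30) − 17.
Solving gives q = 131 with buyers paying 67 and sellers receiving 37 (the 30 wedge).

Buyers pay 67; sellers receive 37; quantity = 131.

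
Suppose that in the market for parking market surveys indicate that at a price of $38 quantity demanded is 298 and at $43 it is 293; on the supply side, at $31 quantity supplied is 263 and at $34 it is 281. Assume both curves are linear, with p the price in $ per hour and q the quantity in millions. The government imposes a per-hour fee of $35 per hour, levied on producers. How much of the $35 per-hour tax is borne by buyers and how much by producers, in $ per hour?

Demand slope: (293 − 298)/(43 − 38) = -1, so qd = 336 − p.
Supply slope: (281 − 263)/(34 − 31) = 6, so qs = 6p + 77.
Before the tax: set 336 − p = 6p + 77 → p* = $37, q* = 299.
With the tax collected from producers, supply shifts: qs = 6(p − 35) + 77.
Solving gives q = 269 with buyers paying $67 and producers receiving $32 (the $35 wedge).
Burden on buyers: $30; on producers: $5. (They sum to $35.)

Buyers bear $30 per hour; producers bear $5 per hour.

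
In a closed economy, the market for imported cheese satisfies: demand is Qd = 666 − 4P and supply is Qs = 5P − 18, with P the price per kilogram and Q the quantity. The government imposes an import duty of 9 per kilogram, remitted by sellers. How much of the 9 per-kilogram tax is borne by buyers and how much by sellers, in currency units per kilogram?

Buyers bear 5 per kilogram; sellers bear 4 per kilogram.

Without the tax, 666 − 4P = 5P − 18 gives 9P = 684, so P* = 76 and Q* = 362.
With the tax collected from sellers, supply shifts: Qs = 5(P − 9) − 18.
New equilibrium: buyers pay 81, sellers receive 72, Q = 342. (Wedge: Pb − Ps = 9.)
Burden on buyers: 5; on sellers: 4. (They sum to 9.)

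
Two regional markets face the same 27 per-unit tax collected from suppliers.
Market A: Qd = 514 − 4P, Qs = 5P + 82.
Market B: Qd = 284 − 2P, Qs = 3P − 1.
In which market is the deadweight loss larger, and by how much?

Market A, by 372.6.

Market A: pre-tax P* = 48, Q* = 322; post-tax Q = 262; deadweight loss = 810.
Market B: pre-tax P* = 57, Q* = 170; post-tax Q = 137.6; deadweight loss = 437.4.
Difference: 810 vs 437.4 → market A is larger by 372.6.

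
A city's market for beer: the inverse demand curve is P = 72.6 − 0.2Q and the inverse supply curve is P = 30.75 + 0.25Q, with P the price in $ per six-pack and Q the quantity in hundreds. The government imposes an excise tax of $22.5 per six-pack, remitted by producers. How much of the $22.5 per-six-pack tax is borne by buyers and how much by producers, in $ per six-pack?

Buyers bear $10 per six-pack; producers bear $12.5 per six-pack.

Inverting to Q(P) form: Qd = 363 − 5P; Qs = 4P − 123.
Before the tax: set 363 − 5P = 4P − 123 → P* = $54, Q* = 93.
With the tax collected from producers, supply shifts: Qs = 4(P − 22.5) − 123.
Solving gives Q = 43 with buyers paying $64 and producers receiving $41.5 (the $22.5 wedge).
Burden on buyers: $10; on producers: $12.5. (They sum to $22.5.)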